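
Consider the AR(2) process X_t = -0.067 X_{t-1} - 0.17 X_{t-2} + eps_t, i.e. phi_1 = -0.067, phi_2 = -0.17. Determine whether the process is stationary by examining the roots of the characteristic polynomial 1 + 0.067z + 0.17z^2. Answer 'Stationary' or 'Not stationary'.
\text{Stationary}

The AR(p) characteristic polynomial is P(z) = 1 + 0.067z + 0.17z^2.
Stationarity requires all roots to lie outside the unit circle, i.e. |z| > 1 for every root.
Set 1 + (0.067) z + (0.17) z^2 = 0, i.e. a z^2 + b z + c = 0 with a = 0.17, b = 0.067, c = 1.
Discriminant D = b^2 - 4ac = (0.067)^2 - 4*(0.17)*1 = 0.004489 - (0.68) = -0.675511.
D < 0, so the roots are the complex-conjugate pair z = (-b +/- i sqrt(-D)) / (2a) = -0.1971 +/- 2.4173i.
For a conjugate pair |z|^2 = z * conj(z) = (product of roots) = c/a = 1/(0.17) = 5.882353, so |z| = sqrt(5.882353) = 2.4254 for both roots.
Moduli of all roots: 2.4254, 2.4254.
All moduli strictly greater than 1? Yes.
Verdict: Stationary.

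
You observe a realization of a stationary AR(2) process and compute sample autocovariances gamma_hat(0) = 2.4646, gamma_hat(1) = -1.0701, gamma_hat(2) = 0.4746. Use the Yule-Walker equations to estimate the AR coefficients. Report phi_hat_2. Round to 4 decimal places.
\hat\phi_{2} = 0.0050

The Yule-Walker equations for an AR(p) process read, in matrix form,
  Gamma_p phi = r_p,   with   (Gamma_p)_{ij} = gamma(|i - j|),
                       (r_p)_i = gamma(i),   i,j = 1..p.
Substitute the sample gammas (Toeplitz matrix and right-hand side of size 2):
  Gamma_p = [[2.4646, -1.0701], [-1.0701, 2.4646]]
  r_p     = [-1.0701, 0.4746]
Written out:
  2.4646 phi_1 - 1.0701 phi_2 = -1.0701
  -1.0701 phi_1 + 2.4646 phi_2 = 0.4746
Solve by Cramer's rule:
  det = gamma(0)^2 - gamma(1)^2 = (2.4646)^2 - (-1.0701)^2 = 6.07425316 - 1.14511401 = 4.92913915
  phi_hat_1 = [gamma(1) gamma(0) - gamma(1) gamma(2)] / det = [(-1.0701)(2.4646) - (-1.0701)(0.4746)] / 4.92913915 = -2.129499 / 4.92913915 = -0.432
  phi_hat_2 = [gamma(0) gamma(2) - gamma(1)^2] / det = [(2.4646)(0.4746) - (-1.0701)^2] / 4.92913915 = 0.02458515 / 4.92913915 = 0.005
So phi_hat = [-0.4320, 0.0050].
Therefore phi_hat_2 = 0.0050.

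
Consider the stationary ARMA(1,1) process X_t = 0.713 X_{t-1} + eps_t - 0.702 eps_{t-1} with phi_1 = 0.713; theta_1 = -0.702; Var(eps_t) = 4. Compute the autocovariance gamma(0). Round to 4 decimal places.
\gamma(0) = 4.0010

Multiply the model equation by X_{t-k} and take expectations. With theta_0 = psi_0 = 1 and psi_j the MA(infinity) weights, this gives
  gamma(k) - sum_i phi_i gamma(k-i) = c_k,
  c_k = sigma^2 * sum_{j=k..q} theta_j psi_{j-k}   (c_k = 0 for k > q),
using gamma(-m) = gamma(m).
psi-weights needed (psi_j = theta_j + sum_i phi_i psi_{j-i}):
  psi_1 = theta_1 + phi_1 = -0.702 + (0.713) = 0.011
Right-hand sides:
  c_0 = sigma^2 (1 + theta_1 psi_1) = 4 * (1 + (-0.702)(0.011)) = 4 * 0.992278 = 3.969112
  c_1 = sigma^2 theta_1 = 4 * (-0.702) = -2.808
  c_2 = 0
Equations for k = 0 and k = 1 (AR order 1):
  gamma(0) = phi_1 gamma(1) + c_0
  gamma(1) = phi_1 gamma(0) + c_1
Substituting the second into the first: gamma(0) (1 - phi_1^2) = c_0 + phi_1 c_1, so
  gamma(0) = (c_0 + phi_1 c_1) / (1 - phi_1^2) = (3.969112 + (0.713)(-2.808)) / (1 - (0.713)^2) = 1.967008 / 0.491631 = 4.000984.
Therefore gamma(0) = 4.0010 (to 4 decimal places).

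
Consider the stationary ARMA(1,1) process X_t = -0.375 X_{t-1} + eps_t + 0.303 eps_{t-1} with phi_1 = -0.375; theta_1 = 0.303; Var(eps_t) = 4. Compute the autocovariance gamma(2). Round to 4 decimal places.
\gamma(2) = 0.1114

Multiply the model equation by X_{t-k} and take expectations. With theta_0 = psi_0 = 1 and psi_j the MA(infinity) weights, this gives
  gamma(k) - sum_i phi_i gamma(k-i) = c_k,
  c_k = sigma^2 * sum_{j=k..q} theta_j psi_{j-k}   (c_k = 0 for k > q),
using gamma(-m) = gamma(m).
psi-weights needed (psi_j = theta_j + sum_i phi_i psi_{j-i}):
  psi_1 = theta_1 + phi_1 = 0.303 + (-0.375) = -0.072
Right-hand sides:
  c_0 = sigma^2 (1 + theta_1 psi_1) = 4 * (1 + (0.303)(-0.072)) = 4 * 0.978184 = 3.912736
  c_1 = sigma^2 theta_1 = 4 * (0.303) = 1.212
  c_2 = 0
Equations for k = 0 and k = 1 (AR order 1):
  gamma(0) = phi_1 gamma(1) + c_0
  gamma(1) = phi_1 gamma(0) + c_1
Substituting the second into the first: gamma(0) (1 - phi_1^2) = c_0 + phi_1 c_1, so
  gamma(0) = (c_0 + phi_1 c_1) / (1 - phi_1^2) = (3.912736 + (-0.375)(1.212)) / (1 - (-0.375)^2) = 3.458236 / 0.859375 = 4.024129.
  gamma(1) = phi_1 gamma(0) + c_1 = (-0.375)(4.024129) + (1.212) = -0.297048.
For k = 2 (> q): gamma(2) = phi_1 gamma(1) = (-0.375)(-0.297048) = 0.111393.
Therefore gamma(2) = 0.1114 (to 4 decimal places).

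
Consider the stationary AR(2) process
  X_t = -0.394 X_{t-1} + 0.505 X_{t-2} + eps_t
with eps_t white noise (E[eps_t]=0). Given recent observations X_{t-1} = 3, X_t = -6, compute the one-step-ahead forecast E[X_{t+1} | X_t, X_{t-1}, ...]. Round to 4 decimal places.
E[X_{t+1} \mid \mathcal F_t] = 3.8790

For an AR(p) model X_t = c + sum_i phi_i X_{t-i} + eps_t, the
one-step-ahead conditional mean is
  E[X_{t+1} | X_t, ...] = c + sum_i phi_i X_{t+1-i}.
Substitute known values:
  E[X_{t+1} | ...] = (-0.394) * (-6) + (0.505) * (3)
                   = 3.8790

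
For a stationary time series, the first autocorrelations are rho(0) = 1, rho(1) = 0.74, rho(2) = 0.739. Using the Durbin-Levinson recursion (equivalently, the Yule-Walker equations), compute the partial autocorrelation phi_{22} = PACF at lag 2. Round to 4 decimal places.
\phi_{22} = 0.4231

The PACF at lag k is phi_{kk}, the last component of the solution
to the Yule-Walker system G_k phi = r_k where
  (G_k)_{ij} = rho(|i - j|), (r_k)_i = rho(i), i,j = 1..k.
Equivalently, Durbin-Levinson gives phi_{kk} iteratively:
  phi_{11} = rho(1)
  phi_{kk} = [rho(k) - sum_{j=1..k-1} phi_{k-1,j} rho(k-j)]
            / [1 - sum_{j=1..k-1} phi_{k-1,j} rho(j)],
  phi_{k,j} = phi_{k-1,j} - phi_{kk} phi_{k-1,k-j},  j = 1..k-1.
Step k = 1:
  phi_11 = rho(1) = 0.74.
Step k = 2:
  phi_22 = [rho(2) - phi_11 rho(1)] / [1 - phi_11 rho(1)] = [0.739 - (0.74)(0.74)] / [1 - (0.74)(0.74)]
         = 0.1914 / 0.4524 = 0.4231.
Therefore phi_{22} = 0.4231.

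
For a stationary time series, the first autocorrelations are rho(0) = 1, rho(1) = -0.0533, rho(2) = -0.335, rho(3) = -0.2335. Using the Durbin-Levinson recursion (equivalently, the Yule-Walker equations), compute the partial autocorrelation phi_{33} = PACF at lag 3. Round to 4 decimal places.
\phi_{33} = -0.3121

The PACF at lag k is phi_{kk}, the last component of the solution
to the Yule-Walker system G_k phi = r_k where
  (G_k)_{ij} = rho(|i - j|), (r_k)_i = rho(i), i,j = 1..k.
Equivalently, Durbin-Levinson gives phi_{kk} iteratively:
  phi_{11} = rho(1)
  phi_{kk} = [rho(k) - sum_{j=1..k-1} phi_{k-1,j} rho(k-j)]
            / [1 - sum_{j=1..k-1} phi_{k-1,j} rho(j)],
  phi_{k,j} = phi_{k-1,j} - phi_{kk} phi_{k-1,k-j},  j = 1..k-1.
Step k = 1:
  phi_11 = rho(1) = -0.0533.
Step k = 2:
  phi_22 = [rho(2) - phi_11 rho(1)] / [1 - phi_11 rho(1)] = [-0.335 - (-0.0533)(-0.0533)] / [1 - (-0.0533)(-0.0533)]
         = -0.33784089 / 0.99715911 = -0.338803.
  Update: phi_21 = phi_11 - phi_22 phi_11 = -0.0533 - (-0.338803)(-0.0533) = -0.071358.
Step k = 3:
  phi_33 = [rho(3) - phi_21 rho(2) - phi_22 rho(1)] / [1 - phi_21 rho(1) - phi_22 rho(2)]
    numerator   = -0.2335 - (-0.071358)(-0.335) - (-0.338803)(-0.0533) = -0.27546322
    denominator = 1 - (-0.071358)(-0.0533) - (-0.338803)(-0.335) = 0.88269747
  phi_33 = -0.27546322 / 0.88269747 = -0.3121.
Therefore phi_{33} = -0.3121.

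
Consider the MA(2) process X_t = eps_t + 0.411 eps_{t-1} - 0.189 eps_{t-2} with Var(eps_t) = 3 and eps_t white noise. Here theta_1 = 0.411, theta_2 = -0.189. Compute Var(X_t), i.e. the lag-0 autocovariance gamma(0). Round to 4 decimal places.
\gamma(0) = 3.6139

For an MA(q) process X_t = eps_t + sum_i theta_i eps_{t-i} with
Var(eps_t) = sigma^2, the variance is
  gamma(0) = sigma^2 * (1 + sum_i theta_i^2).
  sum_i theta_i^2 = (0.411)^2 + (-0.189)^2 = 0.168921 + 0.035721 = 0.204642.
  gamma(0) = 3 * (1 + 0.204642) = 3 * 1.204642 = 3.613926, which rounds to 3.6139.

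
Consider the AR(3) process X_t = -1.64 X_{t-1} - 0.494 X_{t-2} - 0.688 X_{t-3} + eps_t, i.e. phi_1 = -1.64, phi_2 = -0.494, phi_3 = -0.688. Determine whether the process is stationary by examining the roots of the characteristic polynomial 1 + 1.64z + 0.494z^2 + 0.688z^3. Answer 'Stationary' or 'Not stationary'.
\text{Not stationary}

The AR(p) characteristic polynomial is P(z) = 1 + 1.64z + 0.494z^2 + 0.688z^3.
Stationarity requires all roots to lie outside the unit circle, i.e. |z| > 1 for every root.
Degree 3: look for a simple real root z0 first, then factor out (1 - z/z0) and solve the remaining quadratic.
Testing z0 = -0.625: P(-0.625) = 1 + (1.64)(-0.625) + (0.494)(-0.625)^2 + (0.688)(-0.625)^3
  = 1 + (-1.025) + (0.192969) + (-0.167969) = 0.  So z_0 = -0.625 is a root, |z_0| = 0.625.
Divide out the factor (1 + 1.6 z) = (1 - z/z0) (since 1/z0 = -1.6):
  P(z) = (1 + 1.6 z)(1 + (0.04) z + (0.43) z^2)
  [check: z-coef 0.04 - (-1.6) = 1.64; z^2-coef 0.43 - (-1.6)(0.04) = 0.494; z^3-coef -(-1.6)(0.43) = 0.688.]
Remaining roots from the quadratic factor 1 + (0.04) z + (0.43) z^2:
  Set 1 + (0.04) z + (0.43) z^2 = 0, i.e. a z^2 + b z + c = 0 with a = 0.43, b = 0.04, c = 1.
  Discriminant D = b^2 - 4ac = (0.04)^2 - 4*(0.43)*1 = 0.0016 - (1.72) = -1.7184.
  D < 0, so the roots are the complex-conjugate pair z = (-b +/- i sqrt(-D)) / (2a) = -0.0465 +/- 1.5243i.
  For a conjugate pair |z|^2 = z * conj(z) = (product of roots) = c/a = 1/(0.43) = 2.325581, so |z| = sqrt(2.325581) = 1.525 for both roots.
Moduli of all roots: 0.6250, 1.5250, 1.5250.
All moduli strictly greater than 1? No.
Verdict: Not stationary.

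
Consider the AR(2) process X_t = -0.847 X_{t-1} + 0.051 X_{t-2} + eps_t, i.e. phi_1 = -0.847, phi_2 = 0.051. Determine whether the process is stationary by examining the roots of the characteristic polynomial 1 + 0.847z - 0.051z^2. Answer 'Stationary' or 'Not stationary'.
\text{Stationary}

The AR(p) characteristic polynomial is P(z) = 1 + 0.847z - 0.051z^2.
Stationarity requires all roots to lie outside the unit circle, i.e. |z| > 1 for every root.
Set 1 + (0.847) z + (-0.051) z^2 = 0, i.e. a z^2 + b z + c = 0 with a = -0.051, b = 0.847, c = 1.
Discriminant D = b^2 - 4ac = (0.847)^2 - 4*(-0.051)*1 = 0.717409 - (-0.204) = 0.921409.
D >= 0, so the roots are real: z = (-b +/- sqrt(D)) / (2a) = (-0.847 +/- 0.959901) / (-0.102).
  z_1 = (-0.847 + 0.959901) / (-0.102) = -1.1069,   |z_1| = 1.1069.
  z_2 = (-0.847 - 0.959901) / (-0.102) = 17.7147,   |z_2| = 17.7147.
Moduli of all roots: 1.1069, 17.7147.
All moduli strictly greater than 1? Yes.
Verdict: Stationary.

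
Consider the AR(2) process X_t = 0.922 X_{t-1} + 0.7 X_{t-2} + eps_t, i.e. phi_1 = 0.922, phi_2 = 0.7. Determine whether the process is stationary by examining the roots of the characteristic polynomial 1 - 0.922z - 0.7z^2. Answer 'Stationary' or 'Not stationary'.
\text{Not stationary}

The AR(p) characteristic polynomial is P(z) = 1 - 0.922z - 0.7z^2.
Stationarity requires all roots to lie outside the unit circle, i.e. |z| > 1 for every root.
Set 1 + (-0.922) z + (-0.7) z^2 = 0, i.e. a z^2 + b z + c = 0 with a = -0.7, b = -0.922, c = 1.
Discriminant D = b^2 - 4ac = (-0.922)^2 - 4*(-0.7)*1 = 0.850084 - (-2.8) = 3.650084.
D >= 0, so the roots are real: z = (-b +/- sqrt(D)) / (2a) = (0.922 +/- 1.910519) / (-1.4).
  z_1 = (0.922 + 1.910519) / (-1.4) = -2.0232,   |z_1| = 2.0232.
  z_2 = (0.922 - 1.910519) / (-1.4) = 0.7061,   |z_2| = 0.7061.
Moduli of all roots: 2.0232, 0.7061.
All moduli strictly greater than 1? No.
Verdict: Not stationary.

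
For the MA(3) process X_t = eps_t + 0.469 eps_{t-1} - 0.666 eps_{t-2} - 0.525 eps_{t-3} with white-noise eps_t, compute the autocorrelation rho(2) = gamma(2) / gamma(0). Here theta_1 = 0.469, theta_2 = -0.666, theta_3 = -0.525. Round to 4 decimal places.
\rho(2) = -0.4704

For an MA(q) process with theta_0 = 1, the autocovariance is
  gamma(k) = sigma^2 * sum_{i=0..q-k} theta_i * theta_{i+k},
and rho(k) = gamma(k) / gamma(0). Sigma^2 cancels.
  numerator   = (1)*(-0.666) + (0.469)*(-0.525) = -0.912225.
  denominator = (1)^2 + (0.469)^2 + (-0.666)^2 + (-0.525)^2 = 1.939142.
  rho(2) = -0.912225 / 1.939142 = -0.4704.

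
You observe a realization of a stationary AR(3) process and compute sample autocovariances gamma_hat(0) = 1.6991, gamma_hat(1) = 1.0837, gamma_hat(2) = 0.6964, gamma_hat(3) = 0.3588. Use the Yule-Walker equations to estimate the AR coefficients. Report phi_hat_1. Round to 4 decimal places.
\hat\phi_{1} = 0.6350

The Yule-Walker equations for an AR(p) process read, in matrix form,
  Gamma_p phi = r_p,   with   (Gamma_p)_{ij} = gamma(|i - j|),
                       (r_p)_i = gamma(i),   i,j = 1..p.
Substitute the sample gammas (Toeplitz matrix and right-hand side of size 3):
  Gamma_p = [[1.6991, 1.0837, 0.6964], [1.0837, 1.6991, 1.0837], [0.6964, 1.0837, 1.6991]]
  r_p     = [1.0837, 0.6964, 0.3588]
Written out (R1..R3):
  (R1) 1.6991 phi_1 + 1.0837 phi_2 + 0.6964 phi_3 = 1.0837
  (R2) 1.0837 phi_1 + 1.6991 phi_2 + 1.0837 phi_3 = 0.6964
  (R3) 0.6964 phi_1 + 1.0837 phi_2 + 1.6991 phi_3 = 0.3588
Gaussian elimination:
  R2 <- R2 - (1.0837/1.6991) R1 = R2 - (0.637808) R1:  1.007907 phi_2 + 0.63953 phi_3 = 0.005207
  R3 <- R3 - (0.6964/1.6991) R1 = R3 - (0.409864) R1:  0.63953 phi_2 + 1.413671 phi_3 = -0.08537
  R3 <- R3 - (0.63953/1.007907) R2 = R3 - (0.634513) R2:  1.00788 phi_3 = -0.088674
Back-substitution:
  phi_hat_3 = -0.088674 / 1.00788 = -0.08798
  phi_hat_2 = (0.005207 - (0.63953)(-0.08798)) / 1.007907 = 0.060991
  phi_hat_1 = (1.0837 - (1.0837)(0.060991) - (0.6964)(-0.08798)) / 1.6991 = 0.634968
So phi_hat = [0.6350, 0.0610, -0.0880].
Therefore phi_hat_1 = 0.6350.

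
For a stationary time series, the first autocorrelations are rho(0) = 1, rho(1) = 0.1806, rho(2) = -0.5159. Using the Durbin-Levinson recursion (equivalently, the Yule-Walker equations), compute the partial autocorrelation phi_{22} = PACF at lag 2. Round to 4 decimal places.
\phi_{22} = -0.5670

The PACF at lag k is phi_{kk}, the last component of the solution
to the Yule-Walker system G_k phi = r_k where
  (G_k)_{ij} = rho(|i - j|), (r_k)_i = rho(i), i,j = 1..k.
Equivalently, Durbin-Levinson gives phi_{kk} iteratively:
  phi_{11} = rho(1)
  phi_{kk} = [rho(k) - sum_{j=1..k-1} phi_{k-1,j} rho(k-j)]
            / [1 - sum_{j=1..k-1} phi_{k-1,j} rho(j)],
  phi_{k,j} = phi_{k-1,j} - phi_{kk} phi_{k-1,k-j},  j = 1..k-1.
Step k = 1:
  phi_11 = rho(1) = 0.1806.
Step k = 2:
  phi_22 = [rho(2) - phi_11 rho(1)] / [1 - phi_11 rho(1)] = [-0.5159 - (0.1806)(0.1806)] / [1 - (0.1806)(0.1806)]
         = -0.54851636 / 0.96738364 = -0.567.
Therefore phi_{22} = -0.5670.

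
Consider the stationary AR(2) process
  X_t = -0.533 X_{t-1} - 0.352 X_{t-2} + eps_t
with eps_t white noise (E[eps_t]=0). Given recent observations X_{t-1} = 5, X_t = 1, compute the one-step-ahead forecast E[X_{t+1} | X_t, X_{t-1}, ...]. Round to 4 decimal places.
E[X_{t+1} \mid \mathcal F_t] = -2.2930

For an AR(p) model X_t = c + sum_i phi_i X_{t-i} + eps_t, the
one-step-ahead conditional mean is
  E[X_{t+1} | X_t, ...] = c + sum_i phi_i X_{t+1-i}.
Substitute known values:
  E[X_{t+1} | ...] = (-0.533) * (1) + (-0.352) * (5)
                   = -2.2930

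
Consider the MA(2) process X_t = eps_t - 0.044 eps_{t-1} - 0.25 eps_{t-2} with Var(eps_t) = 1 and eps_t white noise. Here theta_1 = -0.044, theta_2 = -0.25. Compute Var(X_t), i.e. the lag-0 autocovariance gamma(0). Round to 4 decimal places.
\gamma(0) = 1.0644

For an MA(q) process X_t = eps_t + sum_i theta_i eps_{t-i} with
Var(eps_t) = sigma^2, the variance is
  gamma(0) = sigma^2 * (1 + sum_i theta_i^2).
  sum_i theta_i^2 = (-0.044)^2 + (-0.25)^2 = 0.001936 + 0.0625 = 0.064436.
  gamma(0) = 1 * (1 + 0.064436) = 1 * 1.064436 = 1.064436, which rounds to 1.0644.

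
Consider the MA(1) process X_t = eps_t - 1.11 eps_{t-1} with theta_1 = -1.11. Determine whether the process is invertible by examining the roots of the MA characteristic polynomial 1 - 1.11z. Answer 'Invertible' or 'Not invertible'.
\text{Not invertible}

The MA(q) characteristic polynomial is P(z) = 1 - 1.11z.
Invertibility requires all roots to lie outside the unit circle, i.e. |z| > 1 for every root.
This is linear in z: 1 + (-1.11) z = 0  =>  z = -1/(-1.11) = 0.900901,  |z| = 0.900901.
Moduli of all roots: 0.9009.
All moduli strictly greater than 1? No.
Verdict: Not invertible.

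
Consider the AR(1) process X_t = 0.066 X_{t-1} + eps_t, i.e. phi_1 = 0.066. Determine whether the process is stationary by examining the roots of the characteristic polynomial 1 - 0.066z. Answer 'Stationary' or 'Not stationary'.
\text{Stationary}

The AR(p) characteristic polynomial is P(z) = 1 - 0.066z.
Stationarity requires all roots to lie outside the unit circle, i.e. |z| > 1 for every root.
This is linear in z: 1 + (-0.066) z = 0  =>  z = -1/(-0.066) = 15.151515,  |z| = 15.151515.
Moduli of all roots: 15.1515.
All moduli strictly greater than 1? Yes.
Verdict: Stationary.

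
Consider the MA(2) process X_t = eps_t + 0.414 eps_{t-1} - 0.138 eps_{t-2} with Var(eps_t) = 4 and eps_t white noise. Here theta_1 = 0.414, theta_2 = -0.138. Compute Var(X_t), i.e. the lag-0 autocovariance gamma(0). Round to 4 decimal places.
\gamma(0) = 4.7618

For an MA(q) process X_t = eps_t + sum_i theta_i eps_{t-i} with
Var(eps_t) = sigma^2, the variance is
  gamma(0) = sigma^2 * (1 + sum_i theta_i^2).
  sum_i theta_i^2 = (0.414)^2 + (-0.138)^2 = 0.171396 + 0.019044 = 0.19044.
  gamma(0) = 4 * (1 + 0.19044) = 4 * 1.19044 = 4.76176, which rounds to 4.7618.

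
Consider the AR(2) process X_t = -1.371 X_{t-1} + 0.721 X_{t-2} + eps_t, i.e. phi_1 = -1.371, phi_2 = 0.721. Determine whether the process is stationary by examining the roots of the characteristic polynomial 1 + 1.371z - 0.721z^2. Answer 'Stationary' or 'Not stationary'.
\text{Not stationary}

The AR(p) characteristic polynomial is P(z) = 1 + 1.371z - 0.721z^2.
Stationarity requires all roots to lie outside the unit circle, i.e. |z| > 1 for every root.
Set 1 + (1.371) z + (-0.721) z^2 = 0, i.e. a z^2 + b z + c = 0 with a = -0.721, b = 1.371, c = 1.
Discriminant D = b^2 - 4ac = (1.371)^2 - 4*(-0.721)*1 = 1.879641 - (-2.884) = 4.763641.
D >= 0, so the roots are real: z = (-b +/- sqrt(D)) / (2a) = (-1.371 +/- 2.182577) / (-1.442).
  z_1 = (-1.371 + 2.182577) / (-1.442) = -0.5628,   |z_1| = 0.5628.
  z_2 = (-1.371 - 2.182577) / (-1.442) = 2.4643,   |z_2| = 2.4643.
Moduli of all roots: 0.5628, 2.4643.
All moduli strictly greater than 1? No.
Verdict: Not stationary.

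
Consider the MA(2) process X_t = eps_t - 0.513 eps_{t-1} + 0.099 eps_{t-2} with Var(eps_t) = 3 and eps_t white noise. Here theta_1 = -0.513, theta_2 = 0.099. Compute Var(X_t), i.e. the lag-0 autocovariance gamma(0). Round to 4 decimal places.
\gamma(0) = 3.8189

For an MA(q) process X_t = eps_t + sum_i theta_i eps_{t-i} with
Var(eps_t) = sigma^2, the variance is
  gamma(0) = sigma^2 * (1 + sum_i theta_i^2).
  sum_i theta_i^2 = (-0.513)^2 + (0.099)^2 = 0.263169 + 0.009801 = 0.27297.
  gamma(0) = 3 * (1 + 0.27297) = 3 * 1.27297 = 3.81891, which rounds to 3.8189.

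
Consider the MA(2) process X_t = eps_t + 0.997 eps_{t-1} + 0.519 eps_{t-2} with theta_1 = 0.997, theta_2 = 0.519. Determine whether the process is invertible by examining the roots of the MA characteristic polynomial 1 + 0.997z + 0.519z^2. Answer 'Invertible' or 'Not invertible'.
\text{Invertible}

The MA(q) characteristic polynomial is P(z) = 1 + 0.997z + 0.519z^2.
Invertibility requires all roots to lie outside the unit circle, i.e. |z| > 1 for every root.
Set 1 + (0.997) z + (0.519) z^2 = 0, i.e. a z^2 + b z + c = 0 with a = 0.519, b = 0.997, c = 1.
Discriminant D = b^2 - 4ac = (0.997)^2 - 4*(0.519)*1 = 0.994009 - (2.076) = -1.081991.
D < 0, so the roots are the complex-conjugate pair z = (-b +/- i sqrt(-D)) / (2a) = -0.9605 +/- 1.0021i.
For a conjugate pair |z|^2 = z * conj(z) = (product of roots) = c/a = 1/(0.519) = 1.926782, so |z| = sqrt(1.926782) = 1.3881 for both roots.
Moduli of all roots: 1.3881, 1.3881.
All moduli strictly greater than 1? Yes.
Verdict: Invertible.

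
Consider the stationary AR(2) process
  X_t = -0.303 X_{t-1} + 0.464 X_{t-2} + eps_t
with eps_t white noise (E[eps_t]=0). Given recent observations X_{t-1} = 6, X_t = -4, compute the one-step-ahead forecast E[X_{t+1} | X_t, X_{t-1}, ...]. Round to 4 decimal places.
E[X_{t+1} \mid \mathcal F_t] = 3.9960

For an AR(p) model X_t = c + sum_i phi_i X_{t-i} + eps_t, the
one-step-ahead conditional mean is
  E[X_{t+1} | X_t, ...] = c + sum_i phi_i X_{t+1-i}.
Substitute known values:
  E[X_{t+1} | ...] = (-0.303) * (-4) + (0.464) * (6)
                   = 3.9960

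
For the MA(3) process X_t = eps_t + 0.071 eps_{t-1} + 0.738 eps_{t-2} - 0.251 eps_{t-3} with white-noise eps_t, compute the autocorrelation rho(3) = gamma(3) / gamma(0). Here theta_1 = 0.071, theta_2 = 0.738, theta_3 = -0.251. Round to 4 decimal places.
\rho(3) = -0.1556

For an MA(q) process with theta_0 = 1, the autocovariance is
  gamma(k) = sigma^2 * sum_{i=0..q-k} theta_i * theta_{i+k},
and rho(k) = gamma(k) / gamma(0). Sigma^2 cancels.
  numerator   = (1)*(-0.251) = -0.251.
  denominator = (1)^2 + (0.071)^2 + (0.738)^2 + (-0.251)^2 = 1.612686.
  rho(3) = -0.251 / 1.612686 = -0.1556.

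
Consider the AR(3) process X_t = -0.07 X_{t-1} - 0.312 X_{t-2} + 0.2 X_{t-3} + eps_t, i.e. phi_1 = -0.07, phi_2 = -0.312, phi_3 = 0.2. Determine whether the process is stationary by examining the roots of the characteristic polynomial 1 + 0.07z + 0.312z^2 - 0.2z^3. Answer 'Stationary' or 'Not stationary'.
\text{Stationary}

The AR(p) characteristic polynomial is P(z) = 1 + 0.07z + 0.312z^2 - 0.2z^3.
Stationarity requires all roots to lie outside the unit circle, i.e. |z| > 1 for every root.
Degree 3: look for a simple real root z0 first, then factor out (1 - z/z0) and solve the remaining quadratic.
Testing z0 = 2.5: P(2.5) = 1 + (0.07)(2.5) + (0.312)(2.5)^2 + (-0.2)(2.5)^3
  = 1 + (0.175) + (1.95) + (-3.125) = 0.  So z_0 = 2.5 is a root, |z_0| = 2.5.
Divide out the factor (1 - 0.4 z) = (1 - z/z0) (since 1/z0 = 0.4):
  P(z) = (1 - 0.4 z)(1 + (0.47) z + (0.5) z^2)
  [check: z-coef 0.47 - (0.4) = 0.07; z^2-coef 0.5 - (0.4)(0.47) = 0.312; z^3-coef -(0.4)(0.5) = -0.2.]
Remaining roots from the quadratic factor 1 + (0.47) z + (0.5) z^2:
  Set 1 + (0.47) z + (0.5) z^2 = 0, i.e. a z^2 + b z + c = 0 with a = 0.5, b = 0.47, c = 1.
  Discriminant D = b^2 - 4ac = (0.47)^2 - 4*(0.5)*1 = 0.2209 - (2) = -1.7791.
  D < 0, so the roots are the complex-conjugate pair z = (-b +/- i sqrt(-D)) / (2a) = -0.47 +/- 1.3338i.
  For a conjugate pair |z|^2 = z * conj(z) = (product of roots) = c/a = 1/(0.5) = 2, so |z| = sqrt(2) = 1.4142 for both roots.
Moduli of all roots: 2.5000, 1.4142, 1.4142.
All moduli strictly greater than 1? Yes.
Verdict: Stationary.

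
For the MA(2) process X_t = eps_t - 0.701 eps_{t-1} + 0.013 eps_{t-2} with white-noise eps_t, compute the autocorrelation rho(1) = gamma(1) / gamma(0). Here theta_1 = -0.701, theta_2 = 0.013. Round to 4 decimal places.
\rho(1) = -0.4761

For an MA(q) process with theta_0 = 1, the autocovariance is
  gamma(k) = sigma^2 * sum_{i=0..q-k} theta_i * theta_{i+k},
and rho(k) = gamma(k) / gamma(0). Sigma^2 cancels.
  numerator   = (1)*(-0.701) + (-0.701)*(0.013) = -0.710113.
  denominator = (1)^2 + (-0.701)^2 + (0.013)^2 = 1.49157.
  rho(1) = -0.710113 / 1.49157 = -0.4761.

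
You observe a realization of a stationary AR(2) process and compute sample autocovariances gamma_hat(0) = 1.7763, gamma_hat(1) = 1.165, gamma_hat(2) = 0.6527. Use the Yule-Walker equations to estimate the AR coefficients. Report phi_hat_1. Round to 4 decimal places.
\hat\phi_{1} = 0.7280

The Yule-Walker equations for an AR(p) process read, in matrix form,
  Gamma_p phi = r_p,   with   (Gamma_p)_{ij} = gamma(|i - j|),
                       (r_p)_i = gamma(i),   i,j = 1..p.
Substitute the sample gammas (Toeplitz matrix and right-hand side of size 2):
  Gamma_p = [[1.7763, 1.165], [1.165, 1.7763]]
  r_p     = [1.165, 0.6527]
Written out:
  1.7763 phi_1 + 1.165 phi_2 = 1.165
  1.165 phi_1 + 1.7763 phi_2 = 0.6527
Solve by Cramer's rule:
  det = gamma(0)^2 - gamma(1)^2 = (1.7763)^2 - (1.165)^2 = 3.15524169 - 1.357225 = 1.79801669
  phi_hat_1 = [gamma(1) gamma(0) - gamma(1) gamma(2)] / det = [(1.165)(1.7763) - (1.165)(0.6527)] / 1.79801669 = 1.308994 / 1.79801669 = 0.728
  phi_hat_2 = [gamma(0) gamma(2) - gamma(1)^2] / det = [(1.7763)(0.6527) - (1.165)^2] / 1.79801669 = -0.19783399 / 1.79801669 = -0.11
So phi_hat = [0.7280, -0.1100].
Therefore phi_hat_1 = 0.7280.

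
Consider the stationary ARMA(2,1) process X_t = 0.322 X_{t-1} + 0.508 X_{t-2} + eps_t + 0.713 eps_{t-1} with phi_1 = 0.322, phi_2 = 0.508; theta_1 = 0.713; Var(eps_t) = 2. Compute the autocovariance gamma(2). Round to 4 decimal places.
\gamma(2) = 9.2084

Multiply the model equation by X_{t-k} and take expectations. With theta_0 = psi_0 = 1 and psi_j the MA(infinity) weights, this gives
  gamma(k) - sum_i phi_i gamma(k-i) = c_k,
  c_k = sigma^2 * sum_{j=k..q} theta_j psi_{j-k}   (c_k = 0 for k > q),
using gamma(-m) = gamma(m).
psi-weights needed (psi_j = theta_j + sum_i phi_i psi_{j-i}):
  psi_1 = theta_1 + phi_1 = 0.713 + (0.322) = 1.035
Right-hand sides:
  c_0 = sigma^2 (1 + theta_1 psi_1) = 2 * (1 + (0.713)(1.035)) = 2 * 1.737955 = 3.47591
  c_1 = sigma^2 theta_1 = 2 * (0.713) = 1.426
  c_2 = 0
Equations for k = 0, 1, 2 (AR order 2, c_2 = 0):
  (E0) gamma(0) = phi_1 gamma(1) + phi_2 gamma(2) + c_0
  (E1) gamma(1) = phi_1 gamma(0) + phi_2 gamma(1) + c_1
  (E2) gamma(2) = phi_1 gamma(1) + phi_2 gamma(0)
From (E1): gamma(1) = A gamma(0) + B with
  A = phi_1 / (1 - phi_2) = 0.322 / 0.492 = 0.654472,   B = c_1 / (1 - phi_2) = 1.426 / 0.492 = 2.898374.
Insert (E2) into (E0): gamma(0) (1 - phi_2^2) = phi_1 (1 + phi_2) gamma(1) + c_0.
  phi_1 (1 + phi_2) = (0.322)(1.508) = 0.485576,   1 - phi_2^2 = 0.741936.
Replace gamma(1) by A gamma(0) + B and collect gamma(0):
  gamma(0) [0.741936 - (0.485576)(0.654472)] = (0.485576)(2.898374) + 3.47591
  gamma(0) * 0.42414 = 4.883291
  gamma(0) = 4.883291 / 0.42414 = 11.513385.
  gamma(1) = A gamma(0) + B = (0.654472)(11.513385) + (2.898374) = 10.433557.
  gamma(2) = phi_1 gamma(1) + phi_2 gamma(0) = (0.322)(10.433557) + (0.508)(11.513385) = 9.208405.
Therefore gamma(2) = 9.2084 (to 4 decimal places).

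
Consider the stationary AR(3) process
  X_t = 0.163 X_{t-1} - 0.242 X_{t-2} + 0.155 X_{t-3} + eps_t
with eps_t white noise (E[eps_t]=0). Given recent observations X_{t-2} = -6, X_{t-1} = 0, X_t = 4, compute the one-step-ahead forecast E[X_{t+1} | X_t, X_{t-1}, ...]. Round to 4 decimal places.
E[X_{t+1} \mid \mathcal F_t] = -0.2780

For an AR(p) model X_t = c + sum_i phi_i X_{t-i} + eps_t, the
one-step-ahead conditional mean is
  E[X_{t+1} | X_t, ...] = c + sum_i phi_i X_{t+1-i}.
Substitute known values:
  E[X_{t+1} | ...] = (0.163) * (4) + (-0.242) * (0) + (0.155) * (-6)
                   = -0.2780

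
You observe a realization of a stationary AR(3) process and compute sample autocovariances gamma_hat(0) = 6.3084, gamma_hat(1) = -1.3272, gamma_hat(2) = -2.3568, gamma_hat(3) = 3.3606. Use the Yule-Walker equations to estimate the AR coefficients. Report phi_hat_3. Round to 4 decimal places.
\hat\phi_{3} = 0.4240

The Yule-Walker equations for an AR(p) process read, in matrix form,
  Gamma_p phi = r_p,   with   (Gamma_p)_{ij} = gamma(|i - j|),
                       (r_p)_i = gamma(i),   i,j = 1..p.
Substitute the sample gammas (Toeplitz matrix and right-hand side of size 3):
  Gamma_p = [[6.3084, -1.3272, -2.3568], [-1.3272, 6.3084, -1.3272], [-2.3568, -1.3272, 6.3084]]
  r_p     = [-1.3272, -2.3568, 3.3606]
Written out (R1..R3):
  (R1) 6.3084 phi_1 - 1.3272 phi_2 - 2.3568 phi_3 = -1.3272
  (R2) -1.3272 phi_1 + 6.3084 phi_2 - 1.3272 phi_3 = -2.3568
  (R3) -2.3568 phi_1 - 1.3272 phi_2 + 6.3084 phi_3 = 3.3606
Gaussian elimination:
  R2 <- R2 - (-1.3272/6.3084) R1 = R2 - (-0.210386) R1:  6.029175 phi_2 - 1.823038 phi_3 = -2.636025
  R3 <- R3 - (-2.3568/6.3084) R1 = R3 - (-0.373597) R1:  -1.823038 phi_2 + 5.427906 phi_3 = 2.864762
  R3 <- R3 - (-1.823038/6.029175) R2 = R3 - (-0.302369) R2:  4.876675 phi_3 = 2.067709
Back-substitution:
  phi_hat_3 = 2.067709 / 4.876675 = 0.424
  phi_hat_2 = (-2.636025 - (-1.823038)(0.424)) / 6.029175 = -0.309007
  phi_hat_1 = (-1.3272 - (-1.3272)(-0.309007) - (-2.3568)(0.424)) / 6.3084 = -0.116992
So phi_hat = [-0.1170, -0.3090, 0.4240].
Therefore phi_hat_3 = 0.4240.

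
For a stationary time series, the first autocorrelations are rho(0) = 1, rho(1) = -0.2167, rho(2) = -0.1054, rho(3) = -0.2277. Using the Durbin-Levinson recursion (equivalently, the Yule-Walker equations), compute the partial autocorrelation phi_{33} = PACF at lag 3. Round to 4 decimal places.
\phi_{33} = -0.3110

The PACF at lag k is phi_{kk}, the last component of the solution
to the Yule-Walker system G_k phi = r_k where
  (G_k)_{ij} = rho(|i - j|), (r_k)_i = rho(i), i,j = 1..k.
Equivalently, Durbin-Levinson gives phi_{kk} iteratively:
  phi_{11} = rho(1)
  phi_{kk} = [rho(k) - sum_{j=1..k-1} phi_{k-1,j} rho(k-j)]
            / [1 - sum_{j=1..k-1} phi_{k-1,j} rho(j)],
  phi_{k,j} = phi_{k-1,j} - phi_{kk} phi_{k-1,k-j},  j = 1..k-1.
Step k = 1:
  phi_11 = rho(1) = -0.2167.
Step k = 2:
  phi_22 = [rho(2) - phi_11 rho(1)] / [1 - phi_11 rho(1)] = [-0.1054 - (-0.2167)(-0.2167)] / [1 - (-0.2167)(-0.2167)]
         = -0.15235889 / 0.95304111 = -0.159866.
  Update: phi_21 = phi_11 - phi_22 phi_11 = -0.2167 - (-0.159866)(-0.2167) = -0.251343.
Step k = 3:
  phi_33 = [rho(3) - phi_21 rho(2) - phi_22 rho(1)] / [1 - phi_21 rho(1) - phi_22 rho(2)]
    numerator   = -0.2277 - (-0.251343)(-0.1054) - (-0.159866)(-0.2167) = -0.28883452
    denominator = 1 - (-0.251343)(-0.2167) - (-0.159866)(-0.1054) = 0.9286841
  phi_33 = -0.28883452 / 0.9286841 = -0.311.
Therefore phi_{33} = -0.3110.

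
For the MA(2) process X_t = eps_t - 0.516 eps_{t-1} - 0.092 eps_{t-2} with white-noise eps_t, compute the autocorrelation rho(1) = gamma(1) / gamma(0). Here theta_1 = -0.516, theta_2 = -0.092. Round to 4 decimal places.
\rho(1) = -0.3676

For an MA(q) process with theta_0 = 1, the autocovariance is
  gamma(k) = sigma^2 * sum_{i=0..q-k} theta_i * theta_{i+k},
and rho(k) = gamma(k) / gamma(0). Sigma^2 cancels.
  numerator   = (1)*(-0.516) + (-0.516)*(-0.092) = -0.468528.
  denominator = (1)^2 + (-0.516)^2 + (-0.092)^2 = 1.27472.
  rho(1) = -0.468528 / 1.27472 = -0.3676.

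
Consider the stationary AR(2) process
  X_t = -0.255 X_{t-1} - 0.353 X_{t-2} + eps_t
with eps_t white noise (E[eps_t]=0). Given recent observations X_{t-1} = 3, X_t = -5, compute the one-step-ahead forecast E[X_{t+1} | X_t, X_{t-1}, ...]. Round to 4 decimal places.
E[X_{t+1} \mid \mathcal F_t] = 0.2160

For an AR(p) model X_t = c + sum_i phi_i X_{t-i} + eps_t, the
one-step-ahead conditional mean is
  E[X_{t+1} | X_t, ...] = c + sum_i phi_i X_{t+1-i}.
Substitute known values:
  E[X_{t+1} | ...] = (-0.255) * (-5) + (-0.353) * (3)
                   = 0.2160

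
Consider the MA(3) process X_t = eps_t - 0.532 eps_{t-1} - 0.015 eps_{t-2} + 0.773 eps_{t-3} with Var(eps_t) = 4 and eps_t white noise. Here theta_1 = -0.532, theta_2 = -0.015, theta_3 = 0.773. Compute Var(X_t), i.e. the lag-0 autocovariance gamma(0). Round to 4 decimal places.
\gamma(0) = 7.5231

For an MA(q) process X_t = eps_t + sum_i theta_i eps_{t-i} with
Var(eps_t) = sigma^2, the variance is
  gamma(0) = sigma^2 * (1 + sum_i theta_i^2).
  sum_i theta_i^2 = (-0.532)^2 + (-0.015)^2 + (0.773)^2 = 0.283024 + 0.000225 + 0.597529 = 0.880778.
  gamma(0) = 4 * (1 + 0.880778) = 4 * 1.880778 = 7.523112, which rounds to 7.5231.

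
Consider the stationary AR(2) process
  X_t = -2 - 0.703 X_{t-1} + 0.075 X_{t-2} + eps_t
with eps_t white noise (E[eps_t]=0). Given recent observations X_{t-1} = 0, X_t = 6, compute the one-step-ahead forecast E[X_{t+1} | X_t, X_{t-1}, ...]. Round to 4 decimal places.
E[X_{t+1} \mid \mathcal F_t] = -6.2180

For an AR(p) model X_t = c + sum_i phi_i X_{t-i} + eps_t, the
one-step-ahead conditional mean is
  E[X_{t+1} | X_t, ...] = c + sum_i phi_i X_{t+1-i}.
Substitute known values:
  E[X_{t+1} | ...] = -2 + (-0.703) * (6) + (0.075) * (0)
                   = -6.2180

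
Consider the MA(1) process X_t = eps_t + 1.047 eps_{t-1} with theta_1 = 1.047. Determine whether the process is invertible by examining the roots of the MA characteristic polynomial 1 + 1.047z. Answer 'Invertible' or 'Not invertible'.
\text{Not invertible}

The MA(q) characteristic polynomial is P(z) = 1 + 1.047z.
Invertibility requires all roots to lie outside the unit circle, i.e. |z| > 1 for every root.
This is linear in z: 1 + (1.047) z = 0  =>  z = -1/(1.047) = -0.95511,  |z| = 0.95511.
Moduli of all roots: 0.9551.
All moduli strictly greater than 1? No.
Verdict: Not invertible.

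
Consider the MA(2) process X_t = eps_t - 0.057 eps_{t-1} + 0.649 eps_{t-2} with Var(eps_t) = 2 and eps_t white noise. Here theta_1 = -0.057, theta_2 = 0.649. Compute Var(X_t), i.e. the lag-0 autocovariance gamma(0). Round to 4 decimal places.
\gamma(0) = 2.8489

For an MA(q) process X_t = eps_t + sum_i theta_i eps_{t-i} with
Var(eps_t) = sigma^2, the variance is
  gamma(0) = sigma^2 * (1 + sum_i theta_i^2).
  sum_i theta_i^2 = (-0.057)^2 + (0.649)^2 = 0.003249 + 0.421201 = 0.42445.
  gamma(0) = 2 * (1 + 0.42445) = 2 * 1.42445 = 2.8489.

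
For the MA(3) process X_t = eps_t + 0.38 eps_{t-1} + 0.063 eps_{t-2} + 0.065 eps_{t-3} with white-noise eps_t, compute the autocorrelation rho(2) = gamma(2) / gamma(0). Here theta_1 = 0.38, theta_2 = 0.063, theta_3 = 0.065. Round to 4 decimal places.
\rho(2) = 0.0761

For an MA(q) process with theta_0 = 1, the autocovariance is
  gamma(k) = sigma^2 * sum_{i=0..q-k} theta_i * theta_{i+k},
and rho(k) = gamma(k) / gamma(0). Sigma^2 cancels.
  numerator   = (1)*(0.063) + (0.38)*(0.065) = 0.0877.
  denominator = (1)^2 + (0.38)^2 + (0.063)^2 + (0.065)^2 = 1.152594.
  rho(2) = 0.0877 / 1.152594 = 0.0761.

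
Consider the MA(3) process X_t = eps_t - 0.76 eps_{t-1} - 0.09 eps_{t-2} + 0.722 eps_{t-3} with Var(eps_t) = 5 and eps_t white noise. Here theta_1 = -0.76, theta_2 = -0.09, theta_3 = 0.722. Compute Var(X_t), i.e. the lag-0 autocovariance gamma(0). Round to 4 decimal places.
\gamma(0) = 10.5349

For an MA(q) process X_t = eps_t + sum_i theta_i eps_{t-i} with
Var(eps_t) = sigma^2, the variance is
  gamma(0) = sigma^2 * (1 + sum_i theta_i^2).
  sum_i theta_i^2 = (-0.76)^2 + (-0.09)^2 + (0.722)^2 = 0.5776 + 0.0081 + 0.521284 = 1.106984.
  gamma(0) = 5 * (1 + 1.106984) = 5 * 2.106984 = 10.53492, which rounds to 10.5349.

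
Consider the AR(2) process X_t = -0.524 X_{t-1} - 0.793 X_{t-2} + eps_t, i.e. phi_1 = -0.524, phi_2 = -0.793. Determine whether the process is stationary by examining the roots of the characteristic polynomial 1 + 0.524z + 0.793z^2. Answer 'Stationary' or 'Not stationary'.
\text{Stationary}

The AR(p) characteristic polynomial is P(z) = 1 + 0.524z + 0.793z^2.
Stationarity requires all roots to lie outside the unit circle, i.e. |z| > 1 for every root.
Set 1 + (0.524) z + (0.793) z^2 = 0, i.e. a z^2 + b z + c = 0 with a = 0.793, b = 0.524, c = 1.
Discriminant D = b^2 - 4ac = (0.524)^2 - 4*(0.793)*1 = 0.274576 - (3.172) = -2.897424.
D < 0, so the roots are the complex-conjugate pair z = (-b +/- i sqrt(-D)) / (2a) = -0.3304 +/- 1.0733i.
For a conjugate pair |z|^2 = z * conj(z) = (product of roots) = c/a = 1/(0.793) = 1.261034, so |z| = sqrt(1.261034) = 1.123 for both roots.
Moduli of all roots: 1.1230, 1.1230.
All moduli strictly greater than 1? Yes.
Verdict: Stationary.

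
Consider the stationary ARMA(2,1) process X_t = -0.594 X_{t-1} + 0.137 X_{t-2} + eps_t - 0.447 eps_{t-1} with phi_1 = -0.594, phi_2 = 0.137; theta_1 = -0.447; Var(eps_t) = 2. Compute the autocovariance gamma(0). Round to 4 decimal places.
\gamma(0) = 7.0304

Multiply the model equation by X_{t-k} and take expectations. With theta_0 = psi_0 = 1 and psi_j the MA(infinity) weights, this gives
  gamma(k) - sum_i phi_i gamma(k-i) = c_k,
  c_k = sigma^2 * sum_{j=k..q} theta_j psi_{j-k}   (c_k = 0 for k > q),
using gamma(-m) = gamma(m).
psi-weights needed (psi_j = theta_j + sum_i phi_i psi_{j-i}):
  psi_1 = theta_1 + phi_1 = -0.447 + (-0.594) = -1.041
Right-hand sides:
  c_0 = sigma^2 (1 + theta_1 psi_1) = 2 * (1 + (-0.447)(-1.041)) = 2 * 1.465327 = 2.930654
  c_1 = sigma^2 theta_1 = 2 * (-0.447) = -0.894
  c_2 = 0
Equations for k = 0, 1, 2 (AR order 2, c_2 = 0):
  (E0) gamma(0) = phi_1 gamma(1) + phi_2 gamma(2) + c_0
  (E1) gamma(1) = phi_1 gamma(0) + phi_2 gamma(1) + c_1
  (E2) gamma(2) = phi_1 gamma(1) + phi_2 gamma(0)
From (E1): gamma(1) = A gamma(0) + B with
  A = phi_1 / (1 - phi_2) = -0.594 / 0.863 = -0.688297,   B = c_1 / (1 - phi_2) = -0.894 / 0.863 = -1.035921.
Insert (E2) into (E0): gamma(0) (1 - phi_2^2) = phi_1 (1 + phi_2) gamma(1) + c_0.
  phi_1 (1 + phi_2) = (-0.594)(1.137) = -0.675378,   1 - phi_2^2 = 0.981231.
Replace gamma(1) by A gamma(0) + B and collect gamma(0):
  gamma(0) [0.981231 - (-0.675378)(-0.688297)] = (-0.675378)(-1.035921) + 2.930654
  gamma(0) * 0.516371 = 3.630292
  gamma(0) = 3.630292 / 0.516371 = 7.030401.
Therefore gamma(0) = 7.0304 (to 4 decimal places).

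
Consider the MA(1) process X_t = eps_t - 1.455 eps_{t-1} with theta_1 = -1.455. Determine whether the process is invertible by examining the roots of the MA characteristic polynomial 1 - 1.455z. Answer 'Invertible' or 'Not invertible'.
\text{Not invertible}

The MA(q) characteristic polynomial is P(z) = 1 - 1.455z.
Invertibility requires all roots to lie outside the unit circle, i.e. |z| > 1 for every root.
This is linear in z: 1 + (-1.455) z = 0  =>  z = -1/(-1.455) = 0.687285,  |z| = 0.687285.
Moduli of all roots: 0.6873.
All moduli strictly greater than 1? No.
Verdict: Not invertible.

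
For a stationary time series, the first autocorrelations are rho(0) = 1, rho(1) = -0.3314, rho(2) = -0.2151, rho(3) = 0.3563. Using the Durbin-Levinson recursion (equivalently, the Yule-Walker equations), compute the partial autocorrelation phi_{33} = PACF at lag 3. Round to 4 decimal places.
\phi_{33} = 0.1789

The PACF at lag k is phi_{kk}, the last component of the solution
to the Yule-Walker system G_k phi = r_k where
  (G_k)_{ij} = rho(|i - j|), (r_k)_i = rho(i), i,j = 1..k.
Equivalently, Durbin-Levinson gives phi_{kk} iteratively:
  phi_{11} = rho(1)
  phi_{kk} = [rho(k) - sum_{j=1..k-1} phi_{k-1,j} rho(k-j)]
            / [1 - sum_{j=1..k-1} phi_{k-1,j} rho(j)],
  phi_{k,j} = phi_{k-1,j} - phi_{kk} phi_{k-1,k-j},  j = 1..k-1.
Step k = 1:
  phi_11 = rho(1) = -0.3314.
Step k = 2:
  phi_22 = [rho(2) - phi_11 rho(1)] / [1 - phi_11 rho(1)] = [-0.2151 - (-0.3314)(-0.3314)] / [1 - (-0.3314)(-0.3314)]
         = -0.32492596 / 0.89017404 = -0.365014.
  Update: phi_21 = phi_11 - phi_22 phi_11 = -0.3314 - (-0.365014)(-0.3314) = -0.452366.
Step k = 3:
  phi_33 = [rho(3) - phi_21 rho(2) - phi_22 rho(1)] / [1 - phi_21 rho(1) - phi_22 rho(2)]
    numerator   = 0.3563 - (-0.452366)(-0.2151) - (-0.365014)(-0.3314) = 0.13803052
    denominator = 1 - (-0.452366)(-0.3314) - (-0.365014)(-0.2151) = 0.77157153
  phi_33 = 0.13803052 / 0.77157153 = 0.1789.
Therefore phi_{33} = 0.1789.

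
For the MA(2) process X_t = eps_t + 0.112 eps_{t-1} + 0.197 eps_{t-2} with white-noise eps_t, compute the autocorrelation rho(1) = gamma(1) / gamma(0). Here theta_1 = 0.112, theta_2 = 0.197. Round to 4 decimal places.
\rho(1) = 0.1275

For an MA(q) process with theta_0 = 1, the autocovariance is
  gamma(k) = sigma^2 * sum_{i=0..q-k} theta_i * theta_{i+k},
and rho(k) = gamma(k) / gamma(0). Sigma^2 cancels.
  numerator   = (1)*(0.112) + (0.112)*(0.197) = 0.134064.
  denominator = (1)^2 + (0.112)^2 + (0.197)^2 = 1.051353.
  rho(1) = 0.134064 / 1.051353 = 0.1275.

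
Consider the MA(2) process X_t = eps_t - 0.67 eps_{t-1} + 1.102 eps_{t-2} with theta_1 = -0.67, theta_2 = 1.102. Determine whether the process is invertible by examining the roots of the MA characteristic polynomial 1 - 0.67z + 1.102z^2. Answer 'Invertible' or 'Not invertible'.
\text{Not invertible}

The MA(q) characteristic polynomial is P(z) = 1 - 0.67z + 1.102z^2.
Invertibility requires all roots to lie outside the unit circle, i.e. |z| > 1 for every root.
Set 1 + (-0.67) z + (1.102) z^2 = 0, i.e. a z^2 + b z + c = 0 with a = 1.102, b = -0.67, c = 1.
Discriminant D = b^2 - 4ac = (-0.67)^2 - 4*(1.102)*1 = 0.4489 - (4.408) = -3.9591.
D < 0, so the roots are the complex-conjugate pair z = (-b +/- i sqrt(-D)) / (2a) = 0.304 +/- 0.9028i.
For a conjugate pair |z|^2 = z * conj(z) = (product of roots) = c/a = 1/(1.102) = 0.907441, so |z| = sqrt(0.907441) = 0.9526 for both roots.
Moduli of all roots: 0.9526, 0.9526.
All moduli strictly greater than 1? No.
Verdict: Not invertible.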